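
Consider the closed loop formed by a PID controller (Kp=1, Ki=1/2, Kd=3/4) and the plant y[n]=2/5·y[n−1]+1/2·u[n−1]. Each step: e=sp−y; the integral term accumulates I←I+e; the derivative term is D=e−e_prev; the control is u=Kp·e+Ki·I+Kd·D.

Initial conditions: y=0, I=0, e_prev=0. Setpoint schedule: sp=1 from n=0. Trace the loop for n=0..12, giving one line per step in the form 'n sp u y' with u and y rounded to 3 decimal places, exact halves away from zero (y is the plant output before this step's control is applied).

(exact arithmetic carried between steps; '≈' marks a value shown rounded to 6 d.p. or computed from one; I and e_prev carry over from the previous line; the table rounds u and y to 3 d.p., halves away from zero)
n=0: y=0, sp=1, e=sp−y=1; I=1, D=e−e_prev=1; u=1·1+1/2·1+3/4·1=2.25; next y=2/5·0+1/2·2.25=1.125
n=1: y=1.125, sp=1, e=sp−y=-0.125; I=0.875, D=e−e_prev=-1.125; u=1·(-0.125)+1/2·0.875+3/4·(-1.125)=-0.53125; next y=2/5·1.125+1/2·(-0.53125)=0.184375
n=2: y=0.184375, sp=1, e=sp−y=0.815625; I=1.690625, D=e−e_prev=0.940625; u=1·0.815625+1/2·1.690625+3/4·0.940625≈2.366406; next y=2/5·0.184375+1/2·2.366406≈1.256953
n=3: y≈1.256953, sp=1, e=sp−y≈-0.256953; I≈1.433672, D=e−e_prev≈-1.072578; u=1·(-0.256953)+1/2·1.433672+3/4·(-1.072578)≈-0.344551; next y=2/5·1.256953+1/2·(-0.344551)≈0.330506
n=4: y≈0.330506, sp=1, e=sp−y≈0.669494; I≈2.103166, D=e−e_prev≈0.926447; u=1·0.669494+1/2·2.103166+3/4·0.926447≈2.415913; next y=2/5·0.330506+1/2·2.415913≈1.340159
n=5: y≈1.340159, sp=1, e=sp−y≈-0.340159; I≈1.763007, D=e−e_prev≈-1.009653; u=1·(-0.340159)+1/2·1.763007+3/4·(-1.009653)≈-0.215895; next y=2/5·1.340159+1/2·(-0.215895)≈0.428116
n=6: y≈0.428116, sp=1, e=sp−y≈0.571884; I≈2.334891, D=e−e_prev≈0.912042; u=1·0.571884+1/2·2.334891+3/4·0.912042≈2.423361; next y=2/5·0.428116+1/2·2.423361≈1.382927
n=7: y≈1.382927, sp=1, e=sp−y≈-0.382927; I≈1.951964, D=e−e_prev≈-0.954811; u=1·(-0.382927)+1/2·1.951964+3/4·(-0.954811)≈-0.123053; next y=2/5·1.382927+1/2·(-0.123053)≈0.491644
n=8: y≈0.491644, sp=1, e=sp−y≈0.508356; I≈2.460320, D=e−e_prev≈0.891283; u=1·0.508356+1/2·2.460320+3/4·0.891283≈2.406978; next y=2/5·0.491644+1/2·2.406978≈1.400147
n=9: y≈1.400147, sp=1, e=sp−y≈-0.400147; I≈2.060173, D=e−e_prev≈-0.908502; u=1·(-0.400147)+1/2·2.060173+3/4·(-0.908502)≈-0.051437; next y=2/5·1.400147+1/2·(-0.051437)≈0.534340
n=10: y≈0.534340, sp=1, e=sp−y≈0.465660; I≈2.525833, D=e−e_prev≈0.865806; u=1·0.465660+1/2·2.525833+3/4·0.865806≈2.377931; next y=2/5·0.534340+1/2·2.377931≈1.402702
n=11: y≈1.402702, sp=1, e=sp−y≈-0.402702; I≈2.123131, D=e−e_prev≈-0.868361; u=1·(-0.402702)+1/2·2.123131+3/4·(-0.868361)≈0.007593; next y=2/5·1.402702+1/2·0.007593≈0.564877
n=12: y≈0.564877, sp=1, e=sp−y≈0.435123; I≈2.558254, D=e−e_prev≈0.837824; u=1·0.435123+1/2·2.558254+3/4·0.837824≈2.342618; next y=2/5·0.564877+1/2·2.342618≈1.397260

0 1 2.250 0.000
1 1 -0.531 1.125
2 1 2.366 0.184
3 1 -0.345 1.257
4 1 2.416 0.331
5 1 -0.216 1.340
6 1 2.423 0.428
7 1 -0.123 1.383
8 1 2.407 0.492
9 1 -0.051 1.400
10 1 2.378 0.534
11 1 0.008 1.403
12 1 2.343 0.565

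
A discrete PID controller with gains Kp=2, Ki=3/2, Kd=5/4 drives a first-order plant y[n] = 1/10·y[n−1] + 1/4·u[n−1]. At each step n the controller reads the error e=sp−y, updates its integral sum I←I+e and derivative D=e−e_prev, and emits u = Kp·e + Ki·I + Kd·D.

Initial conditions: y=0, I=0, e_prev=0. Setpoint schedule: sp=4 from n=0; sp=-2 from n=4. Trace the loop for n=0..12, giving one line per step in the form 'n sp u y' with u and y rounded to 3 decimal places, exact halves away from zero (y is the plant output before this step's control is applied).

(exact arithmetic carried between steps; '≈' marks a value shown rounded to 6 d.p. or computed from one; I and e_prev carry over from the previous line; the table rounds u and y to 3 d.p., halves away from zero)
n=0: y=0, sp=4, e=sp−y=4; I=4, D=e−e_prev=4; u=2·4+3/2·4+5/4·4=19; next y=1/10·0+1/4·19=4.75
n=1: y=4.75, sp=4, e=sp−y=-0.75; I=3.25, D=e−e_prev=-4.75; u=2·(-0.75)+3/2·3.25+5/4·(-4.75)=-2.5625; next y=1/10·4.75+1/4·(-2.5625)=-0.165625
n=2: y=-0.165625, sp=4, e=sp−y=4.165625; I=7.415625, D=e−e_prev=4.915625; u=2·4.165625+3/2·7.415625+5/4·4.915625≈25.599219; next y=1/10·(-0.165625)+1/4·25.599219≈6.383242
n=3: y≈6.383242, sp=4, e=sp−y≈-2.383242; I≈5.032383, D=e−e_prev≈-6.548867; u=2·(-2.383242)+3/2·5.032383+5/4·(-6.548867)≈-5.403994; next y=1/10·6.383242+1/4·(-5.403994)≈-0.712674
n=4: y≈-0.712674, sp=-2, e=sp−y≈-1.287326; I≈3.745057, D=e−e_prev≈1.095917; u=2·(-1.287326)+3/2·3.745057+5/4·1.095917≈4.412830; next y=1/10·(-0.712674)+1/4·4.412830≈1.031940
n=5: y≈1.031940, sp=-2, e=sp−y≈-3.031940; I≈0.713117, D=e−e_prev≈-1.744614; u=2·(-3.031940)+3/2·0.713117+5/4·(-1.744614)≈-7.174972; next y=1/10·1.031940+1/4·(-7.174972)≈-1.690549
n=6: y≈-1.690549, sp=-2, e=sp−y≈-0.309451; I≈0.403666, D=e−e_prev≈2.722489; u=2·(-0.309451)+3/2·0.403666+5/4·2.722489≈3.389709; next y=1/10·(-1.690549)+1/4·3.389709≈0.678372
n=7: y≈0.678372, sp=-2, e=sp−y≈-2.678372; I≈-2.274706, D=e−e_prev≈-2.368921; u=2·(-2.678372)+3/2·(-2.274706)+5/4·(-2.368921)≈-11.729956; next y=1/10·0.678372+1/4·(-11.729956)≈-2.864652
n=8: y≈-2.864652, sp=-2, e=sp−y≈0.864652; I≈-1.410054, D=e−e_prev≈3.543024; u=2·0.864652+3/2·(-1.410054)+5/4·3.543024≈4.043002; next y=1/10·(-2.864652)+1/4·4.043002≈0.724285
n=9: y≈0.724285, sp=-2, e=sp−y≈-2.724285; I≈-4.134340, D=e−e_prev≈-3.588937; u=2·(-2.724285)+3/2·(-4.134340)+5/4·(-3.588937)≈-16.136251; next y=1/10·0.724285+1/4·(-16.136251)≈-3.961634
n=10: y≈-3.961634, sp=-2, e=sp−y≈1.961634; I≈-2.172705, D=e−e_prev≈4.685920; u=2·1.961634+3/2·(-2.172705)+5/4·4.685920≈6.521610; next y=1/10·(-3.961634)+1/4·6.521610≈1.234239
n=11: y≈1.234239, sp=-2, e=sp−y≈-3.234239; I≈-5.406944, D=e−e_prev≈-5.195873; u=2·(-3.234239)+3/2·(-5.406944)+5/4·(-5.195873)≈-21.073736; next y=1/10·1.234239+1/4·(-21.073736)≈-5.145010
n=12: y≈-5.145010, sp=-2, e=sp−y≈3.145010; I≈-2.261934, D=e−e_prev≈6.379249; u=2·3.145010+3/2·(-2.261934)+5/4·6.379249≈10.871181; next y=1/10·(-5.145010)+1/4·10.871181≈2.203294

0 4 19.000 0.000
1 4 -2.563 4.750
2 4 25.599 -0.166
3 4 -5.404 6.383
4 -2 4.413 -0.713
5 -2 -7.175 1.032
6 -2 3.390 -1.691
7 -2 -11.730 0.678
8 -2 4.043 -2.865
9 -2 -16.136 0.724
10 -2 6.522 -3.962
11 -2 -21.074 1.234
12 -2 10.871 -5.145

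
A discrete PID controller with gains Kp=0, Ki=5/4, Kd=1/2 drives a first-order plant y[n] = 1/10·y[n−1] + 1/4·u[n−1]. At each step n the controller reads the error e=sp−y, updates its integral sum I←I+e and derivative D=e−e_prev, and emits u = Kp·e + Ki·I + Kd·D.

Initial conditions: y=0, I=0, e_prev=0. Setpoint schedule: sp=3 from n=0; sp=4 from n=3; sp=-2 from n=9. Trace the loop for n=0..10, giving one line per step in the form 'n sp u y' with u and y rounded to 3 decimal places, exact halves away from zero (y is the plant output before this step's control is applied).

(exact arithmetic carried between steps; '≈' marks a value shown rounded to 6 d.p. or computed from one; I and e_prev carry over from the previous line; the table rounds u and y to 3 d.p., halves away from zero)
n=0: y=0, sp=3, e=sp−y=3; I=3, D=e−e_prev=3; u=0·3+5/4·3+1/2·3=5.25; next y=1/10·0+1/4·5.25=1.3125
n=1: y=1.3125, sp=3, e=sp−y=1.6875; I=4.6875, D=e−e_prev=-1.3125; u=0·1.6875+5/4·4.6875+1/2·(-1.3125)=5.203125; next y=1/10·1.3125+1/4·5.203125≈1.432031
n=2: y≈1.432031, sp=3, e=sp−y≈1.567969; I≈6.255469, D=e−e_prev≈-0.119531; u=0·1.567969+5/4·6.255469+1/2·(-0.119531)≈7.759570; next y=1/10·1.432031+1/4·7.759570≈2.083096
n=3: y≈2.083096, sp=4, e=sp−y≈1.916904; I≈8.172373, D=e−e_prev≈0.348936; u=0·1.916904+5/4·8.172373+1/2·0.348936≈10.389934; next y=1/10·2.083096+1/4·10.389934≈2.805793
n=4: y≈2.805793, sp=4, e=sp−y≈1.194207; I≈9.366580, D=e−e_prev≈-0.722697; u=0·1.194207+5/4·9.366580+1/2·(-0.722697)≈11.346876; next y=1/10·2.805793+1/4·11.346876≈3.117298
n=5: y≈3.117298, sp=4, e=sp−y≈0.882702; I≈10.249282, D=e−e_prev≈-0.311505; u=0·0.882702+5/4·10.249282+1/2·(-0.311505)≈12.655849; next y=1/10·3.117298+1/4·12.655849≈3.475692
n=6: y≈3.475692, sp=4, e=sp−y≈0.524308; I≈10.773589, D=e−e_prev≈-0.358394; u=0·0.524308+5/4·10.773589+1/2·(-0.358394)≈13.287790; next y=1/10·3.475692+1/4·13.287790≈3.669517
n=7: y≈3.669517, sp=4, e=sp−y≈0.330483; I≈11.104073, D=e−e_prev≈-0.193825; u=0·0.330483+5/4·11.104073+1/2·(-0.193825)≈13.783179; next y=1/10·3.669517+1/4·13.783179≈3.812746
n=8: y≈3.812746, sp=4, e=sp−y≈0.187254; I≈11.291326, D=e−e_prev≈-0.143230; u=0·0.187254+5/4·11.291326+1/2·(-0.143230)≈14.042543; next y=1/10·3.812746+1/4·14.042543≈3.891910
n=9: y≈3.891910, sp=-2, e=sp−y≈-5.891910; I≈5.399416, D=e−e_prev≈-6.079164; u=0·(-5.891910)+5/4·5.399416+1/2·(-6.079164)≈3.709688; next y=1/10·3.891910+1/4·3.709688≈1.316613
n=10: y≈1.316613, sp=-2, e=sp−y≈-3.316613; I≈2.082803, D=e−e_prev≈2.575297; u=0·(-3.316613)+5/4·2.082803+1/2·2.575297≈3.891152; next y=1/10·1.316613+1/4·3.891152≈1.104449

0 3 5.250 0.000
1 3 5.203 1.313
2 3 7.760 1.432
3 4 10.390 2.083
4 4 11.347 2.806
5 4 12.656 3.117
6 4 13.288 3.476
7 4 13.783 3.670
8 4 14.043 3.813
9 -2 3.710 3.892
10 -2 3.891 1.317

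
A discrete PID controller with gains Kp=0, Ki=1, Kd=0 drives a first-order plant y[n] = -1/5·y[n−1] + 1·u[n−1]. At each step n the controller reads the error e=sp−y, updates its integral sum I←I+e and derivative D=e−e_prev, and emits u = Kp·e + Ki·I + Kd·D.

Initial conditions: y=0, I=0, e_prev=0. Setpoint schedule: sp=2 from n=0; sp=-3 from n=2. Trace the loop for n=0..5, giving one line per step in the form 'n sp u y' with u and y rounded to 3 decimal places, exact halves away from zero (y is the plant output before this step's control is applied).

(exact arithmetic carried between steps; '≈' marks a value shown rounded to 6 d.p. or computed from one; I and e_prev carry over from the previous line; the table rounds u and y to 3 d.p., halves away from zero)
n=0: y=0, sp=2, e=sp−y=2; I=2, D=e−e_prev=2; u=0·2+1·2+0·2=2; next y=-1/5·0+1·2=2
n=1: y=2, sp=2, e=sp−y=0; I=2, D=e−e_prev=-2; u=0·0+1·2+0·(-2)=2; next y=-1/5·2+1·2=1.6
n=2: y=1.6, sp=-3, e=sp−y=-4.6; I=-2.6, D=e−e_prev=-4.6; u=0·(-4.6)+1·(-2.6)+0·(-4.6)=-2.6; next y=-1/5·1.6+1·(-2.6)=-2.92
n=3: y=-2.92, sp=-3, e=sp−y=-0.08; I=-2.68, D=e−e_prev=4.52; u=0·(-0.08)+1·(-2.68)+0·4.52=-2.68; next y=-1/5·(-2.92)+1·(-2.68)=-2.096
n=4: y=-2.096, sp=-3, e=sp−y=-0.904; I=-3.584, D=e−e_prev=-0.824; u=0·(-0.904)+1·(-3.584)+0·(-0.824)=-3.584; next y=-1/5·(-2.096)+1·(-3.584)=-3.1648
n=5: y=-3.1648, sp=-3, e=sp−y=0.1648; I=-3.4192, D=e−e_prev=1.0688; u=0·0.1648+1·(-3.4192)+0·1.0688=-3.4192; next y=-1/5·(-3.1648)+1·(-3.4192)=-2.78624

0 2 2.000 0.000
1 2 2.000 2.000
2 -3 -2.600 1.600
3 -3 -2.680 -2.920
4 -3 -3.584 -2.096
5 -3 -3.419 -3.165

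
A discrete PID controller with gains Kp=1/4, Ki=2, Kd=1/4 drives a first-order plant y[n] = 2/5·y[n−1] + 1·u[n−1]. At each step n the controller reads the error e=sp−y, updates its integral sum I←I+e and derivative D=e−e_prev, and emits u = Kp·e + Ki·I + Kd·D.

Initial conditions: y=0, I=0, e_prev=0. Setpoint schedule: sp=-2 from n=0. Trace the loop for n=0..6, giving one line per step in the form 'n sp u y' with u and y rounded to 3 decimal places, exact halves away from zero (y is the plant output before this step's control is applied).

(exact arithmetic carried between steps; '≈' marks a value shown rounded to 6 d.p. or computed from one; I and e_prev carry over from the previous line; the table rounds u and y to 3 d.p., halves away from zero)
n=0: y=0, sp=-2, e=sp−y=-2; I=-2, D=e−e_prev=-2; u=1/4·(-2)+2·(-2)+1/4·(-2)=-5; next y=2/5·0+1·(-5)=-5
n=1: y=-5, sp=-2, e=sp−y=3; I=1, D=e−e_prev=5; u=1/4·3+2·1+1/4·5=4; next y=2/5·(-5)+1·4=2
n=2: y=2, sp=-2, e=sp−y=-4; I=-3, D=e−e_prev=-7; u=1/4·(-4)+2·(-3)+1/4·(-7)=-8.75; next y=2/5·2+1·(-8.75)=-7.95
n=3: y=-7.95, sp=-2, e=sp−y=5.95; I=2.95, D=e−e_prev=9.95; u=1/4·5.95+2·2.95+1/4·9.95=9.875; next y=2/5·(-7.95)+1·9.875=6.695
n=4: y=6.695, sp=-2, e=sp−y=-8.695; I=-5.745, D=e−e_prev=-14.645; u=1/4·(-8.695)+2·(-5.745)+1/4·(-14.645)=-17.325; next y=2/5·6.695+1·(-17.325)=-14.647
n=5: y=-14.647, sp=-2, e=sp−y=12.647; I=6.902, D=e−e_prev=21.342; u=1/4·12.647+2·6.902+1/4·21.342=22.30125; next y=2/5·(-14.647)+1·22.30125=16.44245
n=6: y=16.44245, sp=-2, e=sp−y=-18.44245; I=-11.54045, D=e−e_prev=-31.08945; u=1/4·(-18.44245)+2·(-11.54045)+1/4·(-31.08945)=-35.463875; next y=2/5·16.44245+1·(-35.463875)=-28.886895

0 -2 -5.000 0.000
1 -2 4.000 -5.000
2 -2 -8.750 2.000
3 -2 9.875 -7.950
4 -2 -17.325 6.695
5 -2 22.301 -14.647
6 -2 -35.464 16.442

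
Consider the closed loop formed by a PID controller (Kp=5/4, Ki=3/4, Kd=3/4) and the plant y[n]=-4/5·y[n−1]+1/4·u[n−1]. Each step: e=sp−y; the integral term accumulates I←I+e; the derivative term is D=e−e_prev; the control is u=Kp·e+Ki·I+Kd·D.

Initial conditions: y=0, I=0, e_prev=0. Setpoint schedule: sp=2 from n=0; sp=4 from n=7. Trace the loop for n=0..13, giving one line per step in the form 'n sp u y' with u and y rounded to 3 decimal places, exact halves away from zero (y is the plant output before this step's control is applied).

0 2 5.500 0.000
1 2 1.719 1.375
2 2 8.843 -0.670
3 2 -0.086 2.747
4 2 15.574 -2.219
5 2 -6.678 5.669
6 2 29.138 -6.205
7 4 -18.858 12.248
8 4 60.888 -14.513
9 4 -58.998 26.833
10 4 128.269 -36.216
11 4 -156.308 61.040
12 4 283.463 -87.909
13 4 -389.347 141.193

(exact arithmetic carried between steps; '≈' marks a value shown rounded to 6 d.p. or computed from one; I and e_prev carry over from the previous line; the table rounds u and y to 3 d.p., halves away from zero)
n=0: y=0, sp=2, e=sp−y=2; I=2, D=e−e_prev=2; u=5/4·2+3/4·2+3/4·2=5.5; next y=-4/5·0+1/4·5.5=1.375
n=1: y=1.375, sp=2, e=sp−y=0.625; I=2.625, D=e−e_prev=-1.375; u=5/4·0.625+3/4·2.625+3/4·(-1.375)=1.71875; next y=-4/5·1.375+1/4·1.71875≈-0.670313
n=2: y≈-0.670313, sp=2, e=sp−y≈2.670313; I≈5.295313, D=e−e_prev≈2.045313; u=5/4·2.670313+3/4·5.295313+3/4·2.045313≈8.843359; next y=-4/5·(-0.670313)+1/4·8.843359≈2.747090
n=3: y≈2.747090, sp=2, e=sp−y≈-0.747090; I≈4.548223, D=e−e_prev≈-3.417402; u=5/4·(-0.747090)+3/4·4.548223+3/4·(-3.417402)≈-0.085747; next y=-4/5·2.747090+1/4·(-0.085747)≈-2.219109
n=4: y≈-2.219109, sp=2, e=sp−y≈4.219109; I≈8.767331, D=e−e_prev≈4.966198; u=5/4·4.219109+3/4·8.767331+3/4·4.966198≈15.574033; next y=-4/5·(-2.219109)+1/4·15.574033≈5.668795
n=5: y≈5.668795, sp=2, e=sp−y≈-3.668795; I≈5.098536, D=e−e_prev≈-7.887904; u=5/4·(-3.668795)+3/4·5.098536+3/4·(-7.887904)≈-6.678020; next y=-4/5·5.668795+1/4·(-6.678020)≈-6.204541
n=6: y≈-6.204541, sp=2, e=sp−y≈8.204541; I≈13.303077, D=e−e_prev≈11.873336; u=5/4·8.204541+3/4·13.303077+3/4·11.873336≈29.137987; next y=-4/5·(-6.204541)+1/4·29.137987≈12.248130
n=7: y≈12.248130, sp=4, e=sp−y≈-8.248130; I≈5.054948, D=e−e_prev≈-16.452671; u=5/4·(-8.248130)+3/4·5.054948+3/4·(-16.452671)≈-18.858454; next y=-4/5·12.248130+1/4·(-18.858454)≈-14.513117
n=8: y≈-14.513117, sp=4, e=sp−y≈18.513117; I≈23.568065, D=e−e_prev≈26.761247; u=5/4·18.513117+3/4·23.568065+3/4·26.761247≈60.888380; next y=-4/5·(-14.513117)+1/4·60.888380≈26.832589
n=9: y≈26.832589, sp=4, e=sp−y≈-22.832589; I≈0.735476, D=e−e_prev≈-41.345706; u=5/4·(-22.832589)+3/4·0.735476+3/4·(-41.345706)≈-58.998408; next y=-4/5·26.832589+1/4·(-58.998408)≈-36.215673
n=10: y≈-36.215673, sp=4, e=sp−y≈40.215673; I≈40.951149, D=e−e_prev≈63.048262; u=5/4·40.215673+3/4·40.951149+3/4·63.048262≈128.269149; next y=-4/5·(-36.215673)+1/4·128.269149≈61.039826
n=11: y≈61.039826, sp=4, e=sp−y≈-57.039826; I≈-16.088677, D=e−e_prev≈-97.255499; u=5/4·(-57.039826)+3/4·(-16.088677)+3/4·(-97.255499)≈-156.307914; next y=-4/5·61.039826+1/4·(-156.307914)≈-87.908839
n=12: y≈-87.908839, sp=4, e=sp−y≈91.908839; I≈75.820162, D=e−e_prev≈148.948665; u=5/4·91.908839+3/4·75.820162+3/4·148.948665≈283.462669; next y=-4/5·(-87.908839)+1/4·283.462669≈141.192739
n=13: y≈141.192739, sp=4, e=sp−y≈-137.192739; I≈-61.372576, D=e−e_prev≈-229.101578; u=5/4·(-137.192739)+3/4·(-61.372576)+3/4·(-229.101578)≈-389.346539; next y=-4/5·141.192739+1/4·(-389.346539)≈-210.290826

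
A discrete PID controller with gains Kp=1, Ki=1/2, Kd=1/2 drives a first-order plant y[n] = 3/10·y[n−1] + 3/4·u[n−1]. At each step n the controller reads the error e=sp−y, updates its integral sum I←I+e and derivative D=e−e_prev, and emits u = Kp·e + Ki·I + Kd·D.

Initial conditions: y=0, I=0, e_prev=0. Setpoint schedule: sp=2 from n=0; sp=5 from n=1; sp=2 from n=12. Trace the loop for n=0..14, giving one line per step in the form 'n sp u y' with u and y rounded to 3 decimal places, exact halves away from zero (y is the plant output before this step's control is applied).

0 2 4.000 0.000
1 5 4.000 3.000
2 5 3.200 3.900
3 5 4.860 3.570
4 5 3.118 4.716
5 5 5.758 3.753
6 5 2.517 5.445
7 5 6.987 3.522
8 5 1.214 6.297
9 5 8.948 2.800
10 5 -1.203 7.551
11 5 12.273 1.363
12 2 -11.504 9.614
13 2 21.029 -5.744
14 2 -22.363 14.049

(exact arithmetic carried between steps; '≈' marks a value shown rounded to 6 d.p. or computed from one; I and e_prev carry over from the previous line; the table rounds u and y to 3 d.p., halves away from zero)
n=0: y=0, sp=2, e=sp−y=2; I=2, D=e−e_prev=2; u=1·2+1/2·2+1/2·2=4; next y=3/10·0+3/4·4=3
n=1: y=3, sp=5, e=sp−y=2; I=4, D=e−e_prev=0; u=1·2+1/2·4+1/2·0=4; next y=3/10·3+3/4·4=3.9
n=2: y=3.9, sp=5, e=sp−y=1.1; I=5.1, D=e−e_prev=-0.9; u=1·1.1+1/2·5.1+1/2·(-0.9)=3.2; next y=3/10·3.9+3/4·3.2=3.57
n=3: y=3.57, sp=5, e=sp−y=1.43; I=6.53, D=e−e_prev=0.33; u=1·1.43+1/2·6.53+1/2·0.33=4.86; next y=3/10·3.57+3/4·4.86=4.716
n=4: y=4.716, sp=5, e=sp−y=0.284; I=6.814, D=e−e_prev=-1.146; u=1·0.284+1/2·6.814+1/2·(-1.146)=3.118; next y=3/10·4.716+3/4·3.118=3.7533
n=5: y=3.7533, sp=5, e=sp−y=1.2467; I=8.0607, D=e−e_prev=0.9627; u=1·1.2467+1/2·8.0607+1/2·0.9627=5.7584; next y=3/10·3.7533+3/4·5.7584=5.44479
n=6: y=5.44479, sp=5, e=sp−y=-0.44479; I=7.61591, D=e−e_prev=-1.69149; u=1·(-0.44479)+1/2·7.61591+1/2·(-1.69149)=2.51742; next y=3/10·5.44479+3/4·2.51742=3.521502
n=7: y=3.521502, sp=5, e=sp−y=1.478498; I=9.094408, D=e−e_prev=1.923288; u=1·1.478498+1/2·9.094408+1/2·1.923288=6.987346; next y=3/10·3.521502+3/4·6.987346≈6.296960
n=8: y≈6.296960, sp=5, e=sp−y≈-1.296960; I≈7.797448, D=e−e_prev≈-2.775458; u=1·(-1.296960)+1/2·7.797448+1/2·(-2.775458)≈1.214035; next y=3/10·6.296960+3/4·1.214035≈2.799614
n=9: y≈2.799614, sp=5, e=sp−y≈2.200386; I≈9.997834, D=e−e_prev≈3.497346; u=1·2.200386+1/2·9.997834+1/2·3.497346≈8.947976; next y=3/10·2.799614+3/4·8.947976≈7.550866
n=10: y≈7.550866, sp=5, e=sp−y≈-2.550866; I≈7.446968, D=e−e_prev≈-4.751252; u=1·(-2.550866)+1/2·7.446968+1/2·(-4.751252)≈-1.203008; next y=3/10·7.550866+3/4·(-1.203008)≈1.363004
n=11: y≈1.363004, sp=5, e=sp−y≈3.636996; I≈11.083964, D=e−e_prev≈6.187862; u=1·3.636996+1/2·11.083964+1/2·6.187862≈12.272909; next y=3/10·1.363004+3/4·12.272909≈9.613583
n=12: y≈9.613583, sp=2, e=sp−y≈-7.613583; I≈3.470381, D=e−e_prev≈-11.250580; u=1·(-7.613583)+1/2·3.470381+1/2·(-11.250580)≈-11.503683; next y=3/10·9.613583+3/4·(-11.503683)≈-5.743687
n=13: y≈-5.743687, sp=2, e=sp−y≈7.743687; I≈11.214068, D=e−e_prev≈15.357270; u=1·7.743687+1/2·11.214068+1/2·15.357270≈21.029356; next y=3/10·(-5.743687)+3/4·21.029356≈14.048911
n=14: y≈14.048911, sp=2, e=sp−y≈-12.048911; I≈-0.834843, D=e−e_prev≈-19.792598; u=1·(-12.048911)+1/2·(-0.834843)+1/2·(-19.792598)≈-22.362631; next y=3/10·14.048911+3/4·(-22.362631)≈-12.557300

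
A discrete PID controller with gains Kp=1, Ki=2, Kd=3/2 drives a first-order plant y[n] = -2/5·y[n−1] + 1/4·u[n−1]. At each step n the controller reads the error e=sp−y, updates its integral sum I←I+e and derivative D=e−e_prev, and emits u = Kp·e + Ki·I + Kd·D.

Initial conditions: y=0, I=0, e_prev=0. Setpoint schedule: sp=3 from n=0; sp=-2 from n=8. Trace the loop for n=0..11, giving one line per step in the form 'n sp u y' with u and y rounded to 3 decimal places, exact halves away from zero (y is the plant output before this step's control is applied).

(exact arithmetic carried between steps; '≈' marks a value shown rounded to 6 d.p. or computed from one; I and e_prev carry over from the previous line; the table rounds u and y to 3 d.p., halves away from zero)
n=0: y=0, sp=3, e=sp−y=3; I=3, D=e−e_prev=3; u=1·3+2·3+3/2·3=13.5; next y=-2/5·0+1/4·13.5=3.375
n=1: y=3.375, sp=3, e=sp−y=-0.375; I=2.625, D=e−e_prev=-3.375; u=1·(-0.375)+2·2.625+3/2·(-3.375)=-0.1875; next y=-2/5·3.375+1/4·(-0.1875)=-1.396875
n=2: y=-1.396875, sp=3, e=sp−y=4.396875; I=7.021875, D=e−e_prev=4.771875; u=1·4.396875+2·7.021875+3/2·4.771875≈25.598438; next y=-2/5·(-1.396875)+1/4·25.598438≈6.958359
n=3: y≈6.958359, sp=3, e=sp−y≈-3.958359; I≈3.063516, D=e−e_prev≈-8.355234; u=1·(-3.958359)+2·3.063516+3/2·(-8.355234)≈-10.364180; next y=-2/5·6.958359+1/4·(-10.364180)≈-5.374389
n=4: y≈-5.374389, sp=3, e=sp−y≈8.374389; I≈11.437904, D=e−e_prev≈12.332748; u=1·8.374389+2·11.437904+3/2·12.332748≈49.749319; next y=-2/5·(-5.374389)+1/4·49.749319≈14.587085
n=5: y≈14.587085, sp=3, e=sp−y≈-11.587085; I≈-0.149181, D=e−e_prev≈-19.961474; u=1·(-11.587085)+2·(-0.149181)+3/2·(-19.961474)≈-41.827658; next y=-2/5·14.587085+1/4·(-41.827658)≈-16.291749
n=6: y≈-16.291749, sp=3, e=sp−y≈19.291749; I≈19.142568, D=e−e_prev≈30.878834; u=1·19.291749+2·19.142568+3/2·30.878834≈103.895135; next y=-2/5·(-16.291749)+1/4·103.895135≈32.490483
n=7: y≈32.490483, sp=3, e=sp−y≈-29.490483; I≈-10.347916, D=e−e_prev≈-48.782232; u=1·(-29.490483)+2·(-10.347916)+3/2·(-48.782232)≈-123.359662; next y=-2/5·32.490483+1/4·(-123.359662)≈-43.836109
n=8: y≈-43.836109, sp=-2, e=sp−y≈41.836109; I≈31.488193, D=e−e_prev≈71.326592; u=1·41.836109+2·31.488193+3/2·71.326592≈211.802384; next y=-2/5·(-43.836109)+1/4·211.802384≈70.485039
n=9: y≈70.485039, sp=-2, e=sp−y≈-72.485039; I≈-40.996846, D=e−e_prev≈-114.321148; u=1·(-72.485039)+2·(-40.996846)+3/2·(-114.321148)≈-325.960454; next y=-2/5·70.485039+1/4·(-325.960454)≈-109.684129
n=10: y≈-109.684129, sp=-2, e=sp−y≈107.684129; I≈66.687283, D=e−e_prev≈180.169169; u=1·107.684129+2·66.687283+3/2·180.169169≈511.312449; next y=-2/5·(-109.684129)+1/4·511.312449≈171.701764
n=11: y≈171.701764, sp=-2, e=sp−y≈-173.701764; I≈-107.014481, D=e−e_prev≈-281.385893; u=1·(-173.701764)+2·(-107.014481)+3/2·(-281.385893)≈-809.809565; next y=-2/5·171.701764+1/4·(-809.809565)≈-271.133097

0 3 13.500 0.000
1 3 -0.188 3.375
2 3 25.598 -1.397
3 3 -10.364 6.958
4 3 49.749 -5.374
5 3 -41.828 14.587
6 3 103.895 -16.292
7 3 -123.360 32.490
8 -2 211.802 -43.836
9 -2 -325.960 70.485
10 -2 511.312 -109.684
11 -2 -809.810 171.702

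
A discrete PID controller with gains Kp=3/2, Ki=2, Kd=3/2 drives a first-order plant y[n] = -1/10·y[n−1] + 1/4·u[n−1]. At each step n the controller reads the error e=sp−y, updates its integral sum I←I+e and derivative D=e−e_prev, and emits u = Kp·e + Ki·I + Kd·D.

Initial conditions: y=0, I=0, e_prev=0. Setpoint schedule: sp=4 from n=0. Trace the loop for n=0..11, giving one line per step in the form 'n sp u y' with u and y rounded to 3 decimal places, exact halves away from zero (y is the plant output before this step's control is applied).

0 4 20.000 0.000
1 4 -3.000 5.000
2 4 33.750 -1.250
3 4 -14.188 8.563
4 4 56.234 -4.403
5 4 -40.918 14.499
6 4 97.329 -11.679
7 4 -96.477 25.500
8 4 177.139 -26.669
9 4 -207.882 46.952
10 4 334.733 -56.666
11 4 -429.439 89.350

(exact arithmetic carried between steps; '≈' marks a value shown rounded to 6 d.p. or computed from one; I and e_prev carry over from the previous line; the table rounds u and y to 3 d.p., halves away from zero)
n=0: y=0, sp=4, e=sp−y=4; I=4, D=e−e_prev=4; u=3/2·4+2·4+3/2·4=20; next y=-1/10·0+1/4·20=5
n=1: y=5, sp=4, e=sp−y=-1; I=3, D=e−e_prev=-5; u=3/2·(-1)+2·3+3/2·(-5)=-3; next y=-1/10·5+1/4·(-3)=-1.25
n=2: y=-1.25, sp=4, e=sp−y=5.25; I=8.25, D=e−e_prev=6.25; u=3/2·5.25+2·8.25+3/2·6.25=33.75; next y=-1/10·(-1.25)+1/4·33.75=8.5625
n=3: y=8.5625, sp=4, e=sp−y=-4.5625; I=3.6875, D=e−e_prev=-9.8125; u=3/2·(-4.5625)+2·3.6875+3/2·(-9.8125)=-14.1875; next y=-1/10·8.5625+1/4·(-14.1875)=-4.403125
n=4: y=-4.403125, sp=4, e=sp−y=8.403125; I=12.090625, D=e−e_prev=12.965625; u=3/2·8.403125+2·12.090625+3/2·12.965625=56.234375; next y=-1/10·(-4.403125)+1/4·56.234375≈14.498906
n=5: y≈14.498906, sp=4, e=sp−y≈-10.498906; I≈1.591719, D=e−e_prev≈-18.902031; u=3/2·(-10.498906)+2·1.591719+3/2·(-18.902031)≈-40.917969; next y=-1/10·14.498906+1/4·(-40.917969)≈-11.679383
n=6: y≈-11.679383, sp=4, e=sp−y≈15.679383; I≈17.271102, D=e−e_prev≈26.178289; u=3/2·15.679383+2·17.271102+3/2·26.178289≈97.328711; next y=-1/10·(-11.679383)+1/4·97.328711≈25.500116
n=7: y≈25.500116, sp=4, e=sp−y≈-21.500116; I≈-4.229014, D=e−e_prev≈-37.179499; u=3/2·(-21.500116)+2·(-4.229014)+3/2·(-37.179499)≈-96.477451; next y=-1/10·25.500116+1/4·(-96.477451)≈-26.669374
n=8: y≈-26.669374, sp=4, e=sp−y≈30.669374; I≈26.440360, D=e−e_prev≈52.169490; u=3/2·30.669374+2·26.440360+3/2·52.169490≈177.139017; next y=-1/10·(-26.669374)+1/4·177.139017≈46.951692
n=9: y≈46.951692, sp=4, e=sp−y≈-42.951692; I≈-16.511332, D=e−e_prev≈-73.621066; u=3/2·(-42.951692)+2·(-16.511332)+3/2·(-73.621066)≈-207.881800; next y=-1/10·46.951692+1/4·(-207.881800)≈-56.665619
n=10: y≈-56.665619, sp=4, e=sp−y≈60.665619; I≈44.154287, D=e−e_prev≈103.617311; u=3/2·60.665619+2·44.154287+3/2·103.617311≈334.732970; next y=-1/10·(-56.665619)+1/4·334.732970≈89.349804
n=11: y≈89.349804, sp=4, e=sp−y≈-85.349804; I≈-41.195517, D=e−e_prev≈-146.015424; u=3/2·(-85.349804)+2·(-41.195517)+3/2·(-146.015424)≈-429.438876; next y=-1/10·89.349804+1/4·(-429.438876)≈-116.294700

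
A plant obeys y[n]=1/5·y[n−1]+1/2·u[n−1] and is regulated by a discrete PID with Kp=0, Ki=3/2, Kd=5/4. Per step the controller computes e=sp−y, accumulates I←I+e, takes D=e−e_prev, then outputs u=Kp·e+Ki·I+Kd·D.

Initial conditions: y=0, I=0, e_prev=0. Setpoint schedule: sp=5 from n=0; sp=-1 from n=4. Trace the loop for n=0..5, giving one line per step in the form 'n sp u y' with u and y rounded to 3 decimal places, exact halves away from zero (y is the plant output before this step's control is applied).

0 5 13.750 0.000
1 5 -3.906 6.875
2 5 22.371 -0.578
3 5 -10.610 11.070
4 -1 17.288 -3.091
5 -1 -20.348 8.026

(exact arithmetic carried between steps; '≈' marks a value shown rounded to 6 d.p. or computed from one; I and e_prev carry over from the previous line; the table rounds u and y to 3 d.p., halves away from zero)
n=0: y=0, sp=5, e=sp−y=5; I=5, D=e−e_prev=5; u=0·5+3/2·5+5/4·5=13.75; next y=1/5·0+1/2·13.75=6.875
n=1: y=6.875, sp=5, e=sp−y=-1.875; I=3.125, D=e−e_prev=-6.875; u=0·(-1.875)+3/2·3.125+5/4·(-6.875)=-3.90625; next y=1/5·6.875+1/2·(-3.90625)=-0.578125
n=2: y=-0.578125, sp=5, e=sp−y=5.578125; I=8.703125, D=e−e_prev=7.453125; u=0·5.578125+3/2·8.703125+5/4·7.453125≈22.371094; next y=1/5·(-0.578125)+1/2·22.371094≈11.069922
n=3: y≈11.069922, sp=5, e=sp−y≈-6.069922; I≈2.633203, D=e−e_prev≈-11.648047; u=0·(-6.069922)+3/2·2.633203+5/4·(-11.648047)≈-10.610254; next y=1/5·11.069922+1/2·(-10.610254)≈-3.091143
n=4: y≈-3.091143, sp=-1, e=sp−y≈2.091143; I≈4.724346, D=e−e_prev≈8.161064; u=0·2.091143+3/2·4.724346+5/4·8.161064≈17.287849; next y=1/5·(-3.091143)+1/2·17.287849≈8.025696
n=5: y≈8.025696, sp=-1, e=sp−y≈-9.025696; I≈-4.301350, D=e−e_prev≈-11.116839; u=0·(-9.025696)+3/2·(-4.301350)+5/4·(-11.116839)≈-20.348074; next y=1/5·8.025696+1/2·(-20.348074)≈-8.568898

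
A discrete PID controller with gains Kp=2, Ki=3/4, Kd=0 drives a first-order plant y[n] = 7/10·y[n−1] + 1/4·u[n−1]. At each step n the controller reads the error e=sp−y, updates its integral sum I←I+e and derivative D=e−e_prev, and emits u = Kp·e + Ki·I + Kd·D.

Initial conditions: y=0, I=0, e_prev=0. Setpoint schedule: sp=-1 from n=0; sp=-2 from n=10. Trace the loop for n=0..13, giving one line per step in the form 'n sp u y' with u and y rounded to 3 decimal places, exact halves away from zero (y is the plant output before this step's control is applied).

0 -1 -2.750 0.000
1 -1 -1.609 -0.688
2 -1 -1.304 -0.884
3 -1 -1.224 -0.945
4 -1 -1.203 -0.967
5 -1 -1.199 -0.978
6 -1 -1.198 -0.984
7 -1 -1.198 -0.988
8 -1 -1.199 -0.991
9 -1 -1.199 -0.994
10 -2 -3.949 -0.995
11 -2 -2.809 -1.684
12 -2 -2.504 -1.881
13 -2 -2.424 -1.943

(exact arithmetic carried between steps; '≈' marks a value shown rounded to 6 d.p. or computed from one; I and e_prev carry over from the previous line; the table rounds u and y to 3 d.p., halves away from zero)
n=0: y=0, sp=-1, e=sp−y=-1; I=-1, D=e−e_prev=-1; u=2·(-1)+3/4·(-1)+0·(-1)=-2.75; next y=7/10·0+1/4·(-2.75)=-0.6875
n=1: y=-0.6875, sp=-1, e=sp−y=-0.3125; I=-1.3125, D=e−e_prev=0.6875; u=2·(-0.3125)+3/4·(-1.3125)+0·0.6875=-1.609375; next y=7/10·(-0.6875)+1/4·(-1.609375)≈-0.883594
n=2: y≈-0.883594, sp=-1, e=sp−y≈-0.116406; I≈-1.428906, D=e−e_prev≈0.196094; u=2·(-0.116406)+3/4·(-1.428906)+0·0.196094≈-1.304492; next y=7/10·(-0.883594)+1/4·(-1.304492)≈-0.944639
n=3: y≈-0.944639, sp=-1, e=sp−y≈-0.055361; I≈-1.484268, D=e−e_prev≈0.061045; u=2·(-0.055361)+3/4·(-1.484268)+0·0.061045≈-1.223923; next y=7/10·(-0.944639)+1/4·(-1.223923)≈-0.967228
n=4: y≈-0.967228, sp=-1, e=sp−y≈-0.032772; I≈-1.517040, D=e−e_prev≈0.022589; u=2·(-0.032772)+3/4·(-1.517040)+0·0.022589≈-1.203324; next y=7/10·(-0.967228)+1/4·(-1.203324)≈-0.977891
n=5: y≈-0.977891, sp=-1, e=sp−y≈-0.022109; I≈-1.539149, D=e−e_prev≈0.010663; u=2·(-0.022109)+3/4·(-1.539149)+0·0.010663≈-1.198581; next y=7/10·(-0.977891)+1/4·(-1.198581)≈-0.984169
n=6: y≈-0.984169, sp=-1, e=sp−y≈-0.015831; I≈-1.554981, D=e−e_prev≈0.006278; u=2·(-0.015831)+3/4·(-1.554981)+0·0.006278≈-1.197898; next y=7/10·(-0.984169)+1/4·(-1.197898)≈-0.988393
n=7: y≈-0.988393, sp=-1, e=sp−y≈-0.011607; I≈-1.566588, D=e−e_prev≈0.004224; u=2·(-0.011607)+3/4·(-1.566588)+0·0.004224≈-1.198156; next y=7/10·(-0.988393)+1/4·(-1.198156)≈-0.991414
n=8: y≈-0.991414, sp=-1, e=sp−y≈-0.008586; I≈-1.575174, D=e−e_prev≈0.003021; u=2·(-0.008586)+3/4·(-1.575174)+0·0.003021≈-1.198553; next y=7/10·(-0.991414)+1/4·(-1.198553)≈-0.993628
n=9: y≈-0.993628, sp=-1, e=sp−y≈-0.006372; I≈-1.581546, D=e−e_prev≈0.002214; u=2·(-0.006372)+3/4·(-1.581546)+0·0.002214≈-1.198904; next y=7/10·(-0.993628)+1/4·(-1.198904)≈-0.995266
n=10: y≈-0.995266, sp=-2, e=sp−y≈-1.004734; I≈-2.586281, D=e−e_prev≈-0.998362; u=2·(-1.004734)+3/4·(-2.586281)+0·(-0.998362)≈-3.949180; next y=7/10·(-0.995266)+1/4·(-3.949180)≈-1.683981
n=11: y≈-1.683981, sp=-2, e=sp−y≈-0.316019; I≈-2.902300, D=e−e_prev≈0.688715; u=2·(-0.316019)+3/4·(-2.902300)+0·0.688715≈-2.808764; next y=7/10·(-1.683981)+1/4·(-2.808764)≈-1.880977
n=12: y≈-1.880977, sp=-2, e=sp−y≈-0.119023; I≈-3.021323, D=e−e_prev≈0.196997; u=2·(-0.119023)+3/4·(-3.021323)+0·0.196997≈-2.504037; next y=7/10·(-1.880977)+1/4·(-2.504037)≈-1.942693
n=13: y≈-1.942693, sp=-2, e=sp−y≈-0.057307; I≈-3.078629, D=e−e_prev≈0.061716; u=2·(-0.057307)+3/4·(-3.078629)+0·0.061716≈-2.423585; next y=7/10·(-1.942693)+1/4·(-2.423585)≈-1.965782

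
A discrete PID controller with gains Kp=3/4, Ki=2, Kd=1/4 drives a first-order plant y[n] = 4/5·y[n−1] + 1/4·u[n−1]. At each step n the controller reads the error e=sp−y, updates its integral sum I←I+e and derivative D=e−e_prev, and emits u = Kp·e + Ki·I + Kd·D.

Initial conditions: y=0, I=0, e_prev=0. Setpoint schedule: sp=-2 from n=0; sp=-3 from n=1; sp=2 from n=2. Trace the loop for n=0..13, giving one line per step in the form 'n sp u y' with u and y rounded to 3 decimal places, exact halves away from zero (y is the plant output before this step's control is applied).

(exact arithmetic carried between steps; '≈' marks a value shown rounded to 6 d.p. or computed from one; I and e_prev carry over from the previous line; the table rounds u and y to 3 d.p., halves away from zero)
n=0: y=0, sp=-2, e=sp−y=-2; I=-2, D=e−e_prev=-2; u=3/4·(-2)+2·(-2)+1/4·(-2)=-6; next y=4/5·0+1/4·(-6)=-1.5
n=1: y=-1.5, sp=-3, e=sp−y=-1.5; I=-3.5, D=e−e_prev=0.5; u=3/4·(-1.5)+2·(-3.5)+1/4·0.5=-8; next y=4/5·(-1.5)+1/4·(-8)=-3.2
n=2: y=-3.2, sp=2, e=sp−y=5.2; I=1.7, D=e−e_prev=6.7; u=3/4·5.2+2·1.7+1/4·6.7=8.975; next y=4/5·(-3.2)+1/4·8.975=-0.31625
n=3: y=-0.31625, sp=2, e=sp−y=2.31625; I=4.01625, D=e−e_prev=-2.88375; u=3/4·2.31625+2·4.01625+1/4·(-2.88375)=9.04875; next y=4/5·(-0.31625)+1/4·9.04875≈2.009188
n=4: y≈2.009188, sp=2, e=sp−y≈-0.009188; I≈4.007063, D=e−e_prev≈-2.325438; u=3/4·(-0.009188)+2·4.007063+1/4·(-2.325438)≈7.425875; next y=4/5·2.009188+1/4·7.425875≈3.463819
n=5: y≈3.463819, sp=2, e=sp−y≈-1.463819; I≈2.543244, D=e−e_prev≈-1.454631; u=3/4·(-1.463819)+2·2.543244+1/4·(-1.454631)≈3.624966; next y=4/5·3.463819+1/4·3.624966≈3.677296
n=6: y≈3.677296, sp=2, e=sp−y≈-1.677296; I≈0.865947, D=e−e_prev≈-0.213478; u=3/4·(-1.677296)+2·0.865947+1/4·(-0.213478)≈0.420553; next y=4/5·3.677296+1/4·0.420553≈3.046975
n=7: y≈3.046975, sp=2, e=sp−y≈-1.046975; I≈-0.181028, D=e−e_prev≈0.630321; u=3/4·(-1.046975)+2·(-0.181028)+1/4·0.630321≈-0.989707; next y=4/5·3.046975+1/4·(-0.989707)≈2.190153
n=8: y≈2.190153, sp=2, e=sp−y≈-0.190153; I≈-0.371181, D=e−e_prev≈0.856822; u=3/4·(-0.190153)+2·(-0.371181)+1/4·0.856822≈-0.670773; next y=4/5·2.190153+1/4·(-0.670773)≈1.584430
n=9: y≈1.584430, sp=2, e=sp−y≈0.415570; I≈0.044389, D=e−e_prev≈0.605724; u=3/4·0.415570+2·0.044389+1/4·0.605724≈0.551887; next y=4/5·1.584430+1/4·0.551887≈1.405515
n=10: y≈1.405515, sp=2, e=sp−y≈0.594485; I≈0.638874, D=e−e_prev≈0.178914; u=3/4·0.594485+2·0.638874+1/4·0.178914≈1.768339; next y=4/5·1.405515+1/4·1.768339≈1.566497
n=11: y≈1.566497, sp=2, e=sp−y≈0.433503; I≈1.072376, D=e−e_prev≈-0.160982; u=3/4·0.433503+2·1.072376+1/4·(-0.160982)≈2.429635; next y=4/5·1.566497+1/4·2.429635≈1.860606
n=12: y≈1.860606, sp=2, e=sp−y≈0.139394; I≈1.211770, D=e−e_prev≈-0.294109; u=3/4·0.139394+2·1.211770+1/4·(-0.294109)≈2.454558; next y=4/5·1.860606+1/4·2.454558≈2.102125
n=13: y≈2.102125, sp=2, e=sp−y≈-0.102125; I≈1.109646, D=e−e_prev≈-0.241518; u=3/4·(-0.102125)+2·1.109646+1/4·(-0.241518)≈2.082318; next y=4/5·2.102125+1/4·2.082318≈2.202279

0 -2 -6.000 0.000
1 -3 -8.000 -1.500
2 2 8.975 -3.200
3 2 9.049 -0.316
4 2 7.426 2.009
5 2 3.625 3.464
6 2 0.421 3.677
7 2 -0.990 3.047
8 2 -0.671 2.190
9 2 0.552 1.584
10 2 1.768 1.406
11 2 2.430 1.566
12 2 2.455 1.861
13 2 2.082 2.102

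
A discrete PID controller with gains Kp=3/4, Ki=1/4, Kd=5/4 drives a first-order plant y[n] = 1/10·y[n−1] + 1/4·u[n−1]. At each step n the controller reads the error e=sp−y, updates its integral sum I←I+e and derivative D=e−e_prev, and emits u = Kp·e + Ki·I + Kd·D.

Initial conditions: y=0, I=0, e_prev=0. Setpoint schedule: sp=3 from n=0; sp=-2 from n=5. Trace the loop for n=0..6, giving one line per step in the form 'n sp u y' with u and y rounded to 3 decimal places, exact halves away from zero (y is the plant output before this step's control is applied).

(exact arithmetic carried between steps; '≈' marks a value shown rounded to 6 d.p. or computed from one; I and e_prev carry over from the previous line; the table rounds u and y to 3 d.p., halves away from zero)
n=0: y=0, sp=3, e=sp−y=3; I=3, D=e−e_prev=3; u=3/4·3+1/4·3+5/4·3=6.75; next y=1/10·0+1/4·6.75=1.6875
n=1: y=1.6875, sp=3, e=sp−y=1.3125; I=4.3125, D=e−e_prev=-1.6875; u=3/4·1.3125+1/4·4.3125+5/4·(-1.6875)=-0.046875; next y=1/10·1.6875+1/4·(-0.046875)≈0.157031
n=2: y≈0.157031, sp=3, e=sp−y≈2.842969; I≈7.155469, D=e−e_prev≈1.530469; u=3/4·2.842969+1/4·7.155469+5/4·1.530469≈5.834180; next y=1/10·0.157031+1/4·5.834180≈1.474248
n=3: y≈1.474248, sp=3, e=sp−y≈1.525752; I≈8.681221, D=e−e_prev≈-1.317217; u=3/4·1.525752+1/4·8.681221+5/4·(-1.317217)≈1.668098; next y=1/10·1.474248+1/4·1.668098≈0.564449
n=4: y≈0.564449, sp=3, e=sp−y≈2.435551; I≈11.116771, D=e−e_prev≈0.909799; u=3/4·2.435551+1/4·11.116771+5/4·0.909799≈5.743104; next y=1/10·0.564449+1/4·5.743104≈1.492221
n=5: y≈1.492221, sp=-2, e=sp−y≈-3.492221; I≈7.624550, D=e−e_prev≈-5.927772; u=3/4·(-3.492221)+1/4·7.624550+5/4·(-5.927772)≈-8.122743; next y=1/10·1.492221+1/4·(-8.122743)≈-1.881464
n=6: y≈-1.881464, sp=-2, e=sp−y≈-0.118536; I≈7.506014, D=e−e_prev≈3.373685; u=3/4·(-0.118536)+1/4·7.506014+5/4·3.373685≈6.004707; next y=1/10·(-1.881464)+1/4·6.004707≈1.313030

0 3 6.750 0.000
1 3 -0.047 1.688
2 3 5.834 0.157
3 3 1.668 1.474
4 3 5.743 0.564
5 -2 -8.123 1.492
6 -2 6.005 -1.881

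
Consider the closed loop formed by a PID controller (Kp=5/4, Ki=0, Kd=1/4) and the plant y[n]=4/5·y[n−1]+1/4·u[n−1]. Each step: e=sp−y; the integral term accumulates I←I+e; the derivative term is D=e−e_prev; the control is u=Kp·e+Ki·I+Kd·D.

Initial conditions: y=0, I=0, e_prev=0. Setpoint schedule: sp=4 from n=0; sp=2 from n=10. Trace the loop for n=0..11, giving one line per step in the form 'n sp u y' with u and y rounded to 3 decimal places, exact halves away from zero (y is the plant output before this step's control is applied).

0 4 6.000 0.000
1 4 2.750 1.500
2 4 2.544 1.888
3 4 2.253 2.146
4 4 2.116 2.280
5 4 2.040 2.353
6 4 1.999 2.393
7 4 1.977 2.414
8 4 1.965 2.425
9 4 1.959 2.432
10 2 -1.045 2.435
11 2 0.578 1.687

(exact arithmetic carried between steps; '≈' marks a value shown rounded to 6 d.p. or computed from one; I and e_prev carry over from the previous line; the table rounds u and y to 3 d.p., halves away from zero)
n=0: y=0, sp=4, e=sp−y=4; I=4, D=e−e_prev=4; u=5/4·4+0·4+1/4·4=6; next y=4/5·0+1/4·6=1.5
n=1: y=1.5, sp=4, e=sp−y=2.5; I=6.5, D=e−e_prev=-1.5; u=5/4·2.5+0·6.5+1/4·(-1.5)=2.75; next y=4/5·1.5+1/4·2.75=1.8875
n=2: y=1.8875, sp=4, e=sp−y=2.1125; I=8.6125, D=e−e_prev=-0.3875; u=5/4·2.1125+0·8.6125+1/4·(-0.3875)=2.54375; next y=4/5·1.8875+1/4·2.54375≈2.145938
n=3: y≈2.145938, sp=4, e=sp−y≈1.854063; I≈10.466563, D=e−e_prev≈-0.258438; u=5/4·1.854063+0·10.466563+1/4·(-0.258438)≈2.252969; next y=4/5·2.145938+1/4·2.252969≈2.279992
n=4: y≈2.279992, sp=4, e=sp−y≈1.720008; I≈12.186570, D=e−e_prev≈-0.134055; u=5/4·1.720008+0·12.186570+1/4·(-0.134055)≈2.116496; next y=4/5·2.279992+1/4·2.116496≈2.353118
n=5: y≈2.353118, sp=4, e=sp−y≈1.646882; I≈13.833453, D=e−e_prev≈-0.073126; u=5/4·1.646882+0·13.833453+1/4·(-0.073126)≈2.040321; next y=4/5·2.353118+1/4·2.040321≈2.392575
n=6: y≈2.392575, sp=4, e=sp−y≈1.607425; I≈15.440878, D=e−e_prev≈-0.039457; u=5/4·1.607425+0·15.440878+1/4·(-0.039457)≈1.999418; next y=4/5·2.392575+1/4·1.999418≈2.413914
n=7: y≈2.413914, sp=4, e=sp−y≈1.586086; I≈17.026964, D=e−e_prev≈-0.021339; u=5/4·1.586086+0·17.026964+1/4·(-0.021339)≈1.977273; next y=4/5·2.413914+1/4·1.977273≈2.425449
n=8: y≈2.425449, sp=4, e=sp−y≈1.574551; I≈18.601515, D=e−e_prev≈-0.011535; u=5/4·1.574551+0·18.601515+1/4·(-0.011535)≈1.965304; next y=4/5·2.425449+1/4·1.965304≈2.431686
n=9: y≈2.431686, sp=4, e=sp−y≈1.568314; I≈20.169829, D=e−e_prev≈-0.006236; u=5/4·1.568314+0·20.169829+1/4·(-0.006236)≈1.958834; next y=4/5·2.431686+1/4·1.958834≈2.435057
n=10: y≈2.435057, sp=2, e=sp−y≈-0.435057; I≈19.734772, D=e−e_prev≈-2.003371; u=5/4·(-0.435057)+0·19.734772+1/4·(-2.003371)≈-1.044664; next y=4/5·2.435057+1/4·(-1.044664)≈1.686880
n=11: y≈1.686880, sp=2, e=sp−y≈0.313120; I≈20.047892, D=e−e_prev≈0.748177; u=5/4·0.313120+0·20.047892+1/4·0.748177≈0.578445; next y=4/5·1.686880+1/4·0.578445≈1.494115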